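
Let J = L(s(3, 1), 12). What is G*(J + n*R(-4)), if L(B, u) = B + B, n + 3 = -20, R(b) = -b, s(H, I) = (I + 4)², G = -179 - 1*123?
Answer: 12684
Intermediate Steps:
G = -302 (G = -179 - 123 = -302)
s(H, I) = (4 + I)²
n = -23 (n = -3 - 20 = -23)
L(B, u) = 2*B
J = 50 (J = 2*(4 + 1)² = 2*5² = 2*25 = 50)
G*(J + n*R(-4)) = -302*(50 - (-23)*(-4)) = -302*(50 - 23*4) = -302*(50 - 92) = -302*(-42) = 12684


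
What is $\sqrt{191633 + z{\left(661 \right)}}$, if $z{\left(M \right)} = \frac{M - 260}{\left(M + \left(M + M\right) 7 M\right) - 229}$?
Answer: $\frac{3 \sqrt{796803145087089826}}{6117326} \approx 437.76$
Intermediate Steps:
$z{\left(M \right)} = \frac{-260 + M}{-229 + M + 14 M^{2}}$ ($z{\left(M \right)} = \frac{-260 + M}{\left(M + 2 M 7 M\right) - 229} = \frac{-260 + M}{\left(M + 14 M^{2}\right) - 229} = \frac{-260 + M}{-229 + M + 14 M^{2}}$)
$\sqrt{191633 + z{\left(661 \right)}} = \sqrt{191633 + \frac{-260 + 661}{-229 + 661 + 14 \cdot 661^{2}}} = \sqrt{191633 + \frac{1}{-229 + 661 + 14 \cdot 436921} \cdot 401} = \sqrt{191633 + \frac{1}{-229 + 661 + 6116894} \cdot 401} = \sqrt{191633 + \frac{1}{6117326} \cdot 401} = \sqrt{191633 + \frac{401}{6117326}} = \sqrt{\frac{1172281533759}{6117326}} = \frac{3 \sqrt{796803145087089826}}{6117326}$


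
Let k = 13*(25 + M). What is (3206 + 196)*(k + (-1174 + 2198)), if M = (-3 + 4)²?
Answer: 4633524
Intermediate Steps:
M = 1 (M = 1² = 1)
k = 338 (k = 13*(25 + 1) = 13*26 = 338)
(3206 + 196)*(k + (-1174 + 2198)) = (3206 + 196)*(338 + (-1174 + 2198)) = 3402*(338 + 1024) = 3402*1362 = 4633524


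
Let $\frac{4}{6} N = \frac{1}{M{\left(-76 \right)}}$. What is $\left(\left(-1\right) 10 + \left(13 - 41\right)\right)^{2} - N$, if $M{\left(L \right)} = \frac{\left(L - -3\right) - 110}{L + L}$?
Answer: $\frac{88008}{61} \approx 1442.8$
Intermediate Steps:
$M{\left(L \right)} = \frac{-107 + L}{2 L}$ ($M{\left(L \right)} = \frac{\left(L + 3\right) - 110}{2 L} = \left(\left(3 + L\right) - 110\right) \frac{1}{2 L} = \left(-107 + L\right) \frac{1}{2 L} = \frac{-107 + L}{2 L}$)
$N = \frac{76}{61}$ ($N = \frac{3}{2 \frac{-107 - 76}{2 \left(-76\right)}} = \frac{3}{2 \cdot \frac{1}{2} \left(- \frac{1}{76}\right) \left(-183\right)} = \frac{3}{2 \cdot \frac{183}{152}} = \frac{3}{2} \cdot \frac{152}{183} = \frac{76}{61} \approx 1.2459$)
$\left(\left(-1\right) 10 + \left(13 - 41\right)\right)^{2} - N = \left(\left(-1\right) 10 + \left(13 - 41\right)\right)^{2} - \frac{76}{61} = \left(-10 + \left(13 - 41\right)\right)^{2} - \frac{76}{61} = \left(-10 - 28\right)^{2} - \frac{76}{61} = \left(-38\right)^{2} - \frac{76}{61} = 1444 - \frac{76}{61} = \frac{88008}{61}$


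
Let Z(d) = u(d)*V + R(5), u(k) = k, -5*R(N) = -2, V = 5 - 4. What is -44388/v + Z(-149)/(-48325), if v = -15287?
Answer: 10736608741/3693721375 ≈ 2.9067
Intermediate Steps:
V = 1
R(N) = ⅖ (R(N) = -⅕*(-2) = ⅖)
Z(d) = ⅖ + d (Z(d) = d*1 + ⅖ = d + ⅖ = ⅖ + d)
-44388/v + Z(-149)/(-48325) = -44388/(-15287) + (⅖ - 149)/(-48325) = -44388*(-1/15287) - 743/5*(-1/48325) = 44388/15287 + 743/241625 = 10736608741/3693721375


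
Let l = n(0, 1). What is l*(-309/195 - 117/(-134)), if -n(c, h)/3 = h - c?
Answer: 18591/8710 ≈ 2.1344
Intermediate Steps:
n(c, h) = -3*h + 3*c (n(c, h) = -3*(h - c) = -3*h + 3*c)
l = -3 (l = -3*1 + 3*0 = -3 + 0 = -3)
l*(-309/195 - 117/(-134)) = -3*(-309/195 - 117/(-134)) = -3*(-309*1/195 - 117*(-1/134)) = -3*(-103/65 + 117/134) = -3*(-6197/8710) = 18591/8710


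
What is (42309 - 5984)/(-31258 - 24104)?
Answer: -36325/55362 ≈ -0.65614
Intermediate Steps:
(42309 - 5984)/(-31258 - 24104) = 36325/(-55362) = 36325*(-1/55362) = -36325/55362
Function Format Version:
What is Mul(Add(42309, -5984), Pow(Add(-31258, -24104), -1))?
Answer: Rational(-36325, 55362) ≈ -0.65614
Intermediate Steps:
Mul(Add(42309, -5984), Pow(Add(-31258, -24104), -1)) = Mul(36325, Pow(-55362, -1)) = Mul(36325, Rational(-1, 55362)) = Rational(-36325, 55362)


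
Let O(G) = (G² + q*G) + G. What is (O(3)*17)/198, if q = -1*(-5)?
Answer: 51/22 ≈ 2.3182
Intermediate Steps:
q = 5
O(G) = G² + 6*G (O(G) = (G² + 5*G) + G = G² + 6*G)
(O(3)*17)/198 = ((3*(6 + 3))*17)/198 = ((3*9)*17)*(1/198) = (27*17)*(1/198) = 459*(1/198) = 51/22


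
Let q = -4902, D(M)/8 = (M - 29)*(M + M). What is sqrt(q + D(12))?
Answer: I*sqrt(8166) ≈ 90.366*I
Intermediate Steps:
D(M) = 16*M*(-29 + M) (D(M) = 8*((M - 29)*(M + M)) = 8*((-29 + M)*(2*M)) = 8*(2*M*(-29 + M)) = 16*M*(-29 + M))
sqrt(q + D(12)) = sqrt(-4902 + 16*12*(-29 + 12)) = sqrt(-4902 + 16*12*(-17)) = sqrt(-4902 - 3264) = sqrt(-8166) = I*sqrt(8166)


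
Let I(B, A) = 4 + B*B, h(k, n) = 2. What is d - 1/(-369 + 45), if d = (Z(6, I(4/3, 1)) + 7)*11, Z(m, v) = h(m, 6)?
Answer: 32077/324 ≈ 99.003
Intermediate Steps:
I(B, A) = 4 + B²
Z(m, v) = 2
d = 99 (d = (2 + 7)*11 = 9*11 = 99)
d - 1/(-369 + 45) = 99 - 1/(-369 + 45) = 99 - 1/(-324) = 99 - 1*(-1/324) = 99 + 1/324 = 32077/324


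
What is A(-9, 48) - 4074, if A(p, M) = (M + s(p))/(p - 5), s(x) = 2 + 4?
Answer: -28545/7 ≈ -4077.9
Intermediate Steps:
s(x) = 6
A(p, M) = (6 + M)/(-5 + p) (A(p, M) = (M + 6)/(p - 5) = (6 + M)/(-5 + p))
A(-9, 48) - 4074 = (6 + 48)/(-5 - 9) - 4074 = 54/(-14) - 4074 = -1/14*54 - 4074 = -27/7 - 4074 = -28545/7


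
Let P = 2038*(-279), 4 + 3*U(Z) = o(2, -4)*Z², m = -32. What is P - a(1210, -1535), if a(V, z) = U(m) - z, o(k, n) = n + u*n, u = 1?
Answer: -567405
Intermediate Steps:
o(k, n) = 2*n (o(k, n) = n + 1*n = n + n = 2*n)
U(Z) = -4/3 - 8*Z²/3 (U(Z) = -4/3 + ((2*(-4))*Z²)/3 = -4/3 + (-8*Z²)/3 = -4/3 - 8*Z²/3)
P = -568602
a(V, z) = -2732 - z (a(V, z) = (-4/3 - 8/3*(-32)²) - z = (-4/3 - 8/3*1024) - z = (-4/3 - 8192/3) - z = -2732 - z)
P - a(1210, -1535) = -568602 - (-2732 - 1*(-1535)) = -568602 - (-2732 + 1535) = -568602 - 1*(-1197) = -568602 + 1197 = -567405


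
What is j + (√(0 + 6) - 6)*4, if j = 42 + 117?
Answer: 135 + 4*√6 ≈ 144.80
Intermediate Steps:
j = 159
j + (√(0 + 6) - 6)*4 = 159 + (√(0 + 6) - 6)*4 = 159 + (√6 - 6)*4 = 159 + (-6 + √6)*4 = 159 + (-24 + 4*√6) = 135 + 4*√6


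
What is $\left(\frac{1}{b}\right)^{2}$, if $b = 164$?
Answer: $\frac{1}{26896} \approx 3.718 \cdot 10^{-5}$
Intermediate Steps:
$\left(\frac{1}{b}\right)^{2} = \left(\frac{1}{164}\right)^{2} = \frac{1}{26896}$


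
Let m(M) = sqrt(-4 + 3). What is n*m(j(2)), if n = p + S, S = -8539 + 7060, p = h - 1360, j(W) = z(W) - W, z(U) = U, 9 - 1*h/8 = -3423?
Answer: 24617*I ≈ 24617.0*I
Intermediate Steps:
h = 27456 (h = 72 - 8*(-3423) = 72 + 27384 = 27456)
j(W) = 0 (j(W) = W - W = 0)
m(M) = I (m(M) = sqrt(-1) = I)
p = 26096 (p = 27456 - 1360 = 26096)
S = -1479
n = 24617 (n = 26096 - 1479 = 24617)
n*m(j(2)) = 24617*I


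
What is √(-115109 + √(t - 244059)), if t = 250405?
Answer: √(-115109 + √6346) ≈ 339.16*I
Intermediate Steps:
√(-115109 + √(t - 244059)) = √(-115109 + √(250405 - 244059)) = √(-115109 + √6346)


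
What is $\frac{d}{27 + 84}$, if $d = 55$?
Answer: $\frac{55}{111} \approx 0.4955$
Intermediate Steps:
$\frac{d}{27 + 84} = \frac{1}{27 + 84} \cdot 55 = \frac{1}{111} \cdot 55 = \frac{55}{111}$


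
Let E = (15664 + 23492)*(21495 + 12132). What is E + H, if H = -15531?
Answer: 1316683281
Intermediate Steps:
E = 1316698812 (E = 39156*33627 = 1316698812)
E + H = 1316698812 - 15531 = 1316683281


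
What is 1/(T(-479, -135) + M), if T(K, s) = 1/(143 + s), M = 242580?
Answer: 8/1940641 ≈ 4.1223e-6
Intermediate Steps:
1/(T(-479, -135) + M) = 1/(1/(143 - 135) + 242580) = 1/(1/8 + 242580) = 1/(⅛ + 242580) = 1/(1940641/8) = 8/1940641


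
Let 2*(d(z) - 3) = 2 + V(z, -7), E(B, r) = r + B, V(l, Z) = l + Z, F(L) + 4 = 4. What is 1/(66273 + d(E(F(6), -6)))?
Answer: 2/132541 ≈ 1.5090e-5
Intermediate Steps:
F(L) = 0 (F(L) = -4 + 4 = 0)
V(l, Z) = Z + l
E(B, r) = B + r
d(z) = ½ + z/2 (d(z) = 3 + (2 + (-7 + z))/2 = 3 + (-5 + z)/2 = 3 + (-5/2 + z/2) = ½ + z/2)
1/(66273 + d(E(F(6), -6))) = 1/(66273 + (½ + (0 - 6)/2)) = 1/(66273 + (½ + (½)*(-6))) = 1/(66273 + (½ - 3)) = 1/(66273 - 5/2) = 1/(132541/2) = 2/132541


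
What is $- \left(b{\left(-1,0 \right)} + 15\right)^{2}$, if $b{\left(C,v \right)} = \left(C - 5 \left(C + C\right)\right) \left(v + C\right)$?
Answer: $-36$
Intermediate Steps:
$b{\left(C,v \right)} = - 9 C \left(C + v\right)$ ($b{\left(C,v \right)} = \left(C - 5 \cdot 2 C\right) \left(C + v\right) = \left(C - 10 C\right) \left(C + v\right) = - 9 C \left(C + v\right)$)
$- \left(b{\left(-1,0 \right)} + 15\right)^{2} = - \left(\left(-9\right) \left(-1\right) \left(-1 + 0\right) + 15\right)^{2} = - \left(\left(-9\right) \left(-1\right) \left(-1\right) + 15\right)^{2} = - \left(-9 + 15\right)^{2} = - 6^{2} = \left(-1\right) 36 = -36$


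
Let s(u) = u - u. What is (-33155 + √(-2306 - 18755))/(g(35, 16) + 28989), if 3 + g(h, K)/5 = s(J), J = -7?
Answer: -33155/28974 + I*√21061/28974 ≈ -1.1443 + 0.0050088*I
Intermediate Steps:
s(u) = 0
g(h, K) = -15 (g(h, K) = -15 + 5*0 = -15 + 0 = -15)
(-33155 + √(-2306 - 18755))/(g(35, 16) + 28989) = (-33155 + √(-2306 - 18755))/(-15 + 28989) = (-33155 + √(-21061))/28974 = (-33155 + I*√21061)*(1/28974) = -33155/28974 + I*√21061/28974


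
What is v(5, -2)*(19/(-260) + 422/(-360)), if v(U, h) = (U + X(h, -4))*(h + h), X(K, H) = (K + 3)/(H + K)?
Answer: 42253/1755 ≈ 24.076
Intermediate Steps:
X(K, H) = (3 + K)/(H + K)
v(U, h) = 2*h*(U + (3 + h)/(-4 + h)) (v(U, h) = (U + (3 + h)/(-4 + h))*(h + h) = (U + (3 + h)/(-4 + h))*(2*h) = 2*h*(U + (3 + h)/(-4 + h)))
v(5, -2)*(19/(-260) + 422/(-360)) = (2*(-2)*(3 - 2 + 5*(-4 - 2))/(-4 - 2))*(19/(-260) + 422/(-360)) = (2*(-2)*(3 - 2 + 5*(-6))/(-6))*(19*(-1/260) + 422*(-1/360)) = (2*(-2)*(-⅙)*(3 - 2 - 30))*(-19/260 - 211/180) = (2*(-2)*(-⅙)*(-29))*(-1457/1170) = -58/3*(-1457/1170) = 42253/1755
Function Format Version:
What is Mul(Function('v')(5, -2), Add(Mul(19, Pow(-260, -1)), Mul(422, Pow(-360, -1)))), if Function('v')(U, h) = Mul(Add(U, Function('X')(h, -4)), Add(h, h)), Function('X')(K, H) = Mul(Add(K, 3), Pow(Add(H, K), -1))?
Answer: Rational(42253, 1755) ≈ 24.076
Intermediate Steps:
Function('X')(K, H) = Mul(Pow(Add(H, K), -1), Add(3, K)) (Function('X')(K, H) = Mul(Add(3, K), Pow(Add(H, K), -1)) = Mul(Pow(Add(H, K), -1), Add(3, K)))
Function('v')(U, h) = Mul(2, h, Add(U, Mul(Pow(Add(-4, h), -1), Add(3, h)))) (Function('v')(U, h) = Mul(Add(U, Mul(Pow(Add(-4, h), -1), Add(3, h))), Add(h, h)) = Mul(Add(U, Mul(Pow(Add(-4, h), -1), Add(3, h))), Mul(2, h)) = Mul(2, h, Add(U, Mul(Pow(Add(-4, h), -1), Add(3, h)))))
Mul(Function('v')(5, -2), Add(Mul(19, Pow(-260, -1)), Mul(422, Pow(-360, -1)))) = Mul(Mul(2, -2, Pow(Add(-4, -2), -1), Add(3, -2, Mul(5, Add(-4, -2)))), Add(Mul(19, Pow(-260, -1)), Mul(422, Pow(-360, -1)))) = Mul(Mul(2, -2, Pow(-6, -1), Add(3, -2, Mul(5, -6))), Add(Mul(19, Rational(-1, 260)), Mul(422, Rational(-1, 360)))) = Mul(Mul(2, -2, Rational(-1, 6), Add(3, -2, -30)), Add(Rational(-19, 260), Rational(-211, 180))) = Mul(Mul(2, -2, Rational(-1, 6), -29), Rational(-1457, 1170)) = Mul(Rational(-58, 3), Rational(-1457, 1170)) = Rational(42253, 1755)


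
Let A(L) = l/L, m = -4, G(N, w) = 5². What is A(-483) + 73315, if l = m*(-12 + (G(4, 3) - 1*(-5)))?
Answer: 11803739/161 ≈ 73315.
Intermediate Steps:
G(N, w) = 25
l = -72 (l = -4*(-12 + (25 - 1*(-5))) = -4*(-12 + (25 + 5)) = -4*(-12 + 30) = -4*18 = -72)
A(L) = -72/L
A(-483) + 73315 = -72/(-483) + 73315 = -72*(-1/483) + 73315 = 24/161 + 73315 = 11803739/161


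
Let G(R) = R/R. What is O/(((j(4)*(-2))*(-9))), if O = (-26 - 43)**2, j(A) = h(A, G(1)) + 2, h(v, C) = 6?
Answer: 529/16 ≈ 33.063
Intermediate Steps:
G(R) = 1
j(A) = 8 (j(A) = 6 + 2 = 8)
O = 4761 (O = (-69)**2 = 4761)
O/(((j(4)*(-2))*(-9))) = 4761/(((8*(-2))*(-9))) = 4761/((-16*(-9))) = 4761/144 = 4761*(1/144) = 529/16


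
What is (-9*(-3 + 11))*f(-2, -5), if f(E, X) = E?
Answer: 144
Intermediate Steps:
(-9*(-3 + 11))*f(-2, -5) = -9*(-3 + 11)*(-2) = -9*8*(-2) = -72*(-2) = 144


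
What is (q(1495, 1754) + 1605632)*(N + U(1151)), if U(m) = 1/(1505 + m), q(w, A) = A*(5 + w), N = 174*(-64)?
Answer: -15663471942485/332 ≈ -4.7179e+10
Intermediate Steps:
N = -11136
(q(1495, 1754) + 1605632)*(N + U(1151)) = (1754*(5 + 1495) + 1605632)*(-11136 + 1/(1505 + 1151)) = (1754*1500 + 1605632)*(-11136 + 1/2656) = (2631000 + 1605632)*(-11136 + 1/2656) = 4236632*(-29577215/2656) = -15663471942485/332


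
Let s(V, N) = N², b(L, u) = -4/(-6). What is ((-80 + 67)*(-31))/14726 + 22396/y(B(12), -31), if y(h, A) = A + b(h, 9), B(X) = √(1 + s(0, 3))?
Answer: -989373815/1340066 ≈ -738.30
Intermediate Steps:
b(L, u) = ⅔ (b(L, u) = -4*(-⅙) = ⅔)
B(X) = √10 (B(X) = √(1 + 3²) = √(1 + 9) = √10)
y(h, A) = ⅔ + A (y(h, A) = A + ⅔ = ⅔ + A)
((-80 + 67)*(-31))/14726 + 22396/y(B(12), -31) = ((-80 + 67)*(-31))/14726 + 22396/(⅔ - 31) = -13*(-31)*(1/14726) + 22396/(-91/3) = 403*(1/14726) + 22396*(-3/91) = 403/14726 - 67188/91 = -989373815/1340066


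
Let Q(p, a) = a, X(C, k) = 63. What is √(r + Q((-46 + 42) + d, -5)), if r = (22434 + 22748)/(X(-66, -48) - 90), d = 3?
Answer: I*√135951/9 ≈ 40.968*I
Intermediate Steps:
r = -45182/27 (r = (22434 + 22748)/(63 - 90) = 45182/(-27) = 45182*(-1/27) = -45182/27 ≈ -1673.4)
√(r + Q((-46 + 42) + d, -5)) = √(-45182/27 - 5) = √(-45317/27) = I*√135951/9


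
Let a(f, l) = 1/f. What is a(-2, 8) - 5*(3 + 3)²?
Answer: -361/2 ≈ -180.50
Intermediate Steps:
a(-2, 8) - 5*(3 + 3)² = 1/(-2) - 5*(3 + 3)² = -½ - 5*6² = -½ - 5*36 = -½ - 1*180 = -½ - 180 = -361/2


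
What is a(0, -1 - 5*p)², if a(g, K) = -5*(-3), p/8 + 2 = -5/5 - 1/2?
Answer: 225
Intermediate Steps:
p = -28 (p = -16 + 8*(-5/5 - 1/2) = -16 + 8*(-5*⅕ - 1*½) = -16 + 8*(-1 - ½) = -16 + 8*(-3/2) = -16 - 12 = -28)
a(g, K) = 15
a(0, -1 - 5*p)² = 15² = 225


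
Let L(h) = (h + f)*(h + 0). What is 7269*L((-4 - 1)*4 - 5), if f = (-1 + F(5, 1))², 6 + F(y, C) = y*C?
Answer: 3816225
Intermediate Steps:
F(y, C) = -6 + C*y (F(y, C) = -6 + y*C = -6 + C*y)
f = 4 (f = (-1 + (-6 + 1*5))² = (-1 + (-6 + 5))² = (-1 - 1)² = (-2)² = 4)
L(h) = h*(4 + h) (L(h) = (h + 4)*(h + 0) = (4 + h)*h = h*(4 + h))
7269*L((-4 - 1)*4 - 5) = 7269*(((-4 - 1)*4 - 5)*(4 + ((-4 - 1)*4 - 5))) = 7269*((-5*4 - 5)*(4 + (-5*4 - 5))) = 7269*((-20 - 5)*(4 + (-20 - 5))) = 7269*(-25*(4 - 25)) = 7269*(-25*(-21)) = 7269*525 = 3816225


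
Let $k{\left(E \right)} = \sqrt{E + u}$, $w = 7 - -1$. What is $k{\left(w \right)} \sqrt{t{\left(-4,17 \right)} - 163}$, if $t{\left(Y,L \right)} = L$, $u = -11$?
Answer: $- \sqrt{438} \approx -20.928$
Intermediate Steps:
$w = 8$ ($w = 7 + 1 = 8$)
$k{\left(E \right)} = \sqrt{-11 + E}$ ($k{\left(E \right)} = \sqrt{E - 11} = \sqrt{-11 + E}$)
$k{\left(w \right)} \sqrt{t{\left(-4,17 \right)} - 163} = \sqrt{-11 + 8} \sqrt{17 - 163} = \sqrt{-3} \sqrt{-146} = i \sqrt{3} i \sqrt{146} = - \sqrt{438}$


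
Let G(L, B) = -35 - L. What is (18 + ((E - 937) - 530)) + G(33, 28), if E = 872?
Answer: -645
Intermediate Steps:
(18 + ((E - 937) - 530)) + G(33, 28) = (18 + ((872 - 937) - 530)) + (-35 - 1*33) = (18 + (-65 - 530)) + (-35 - 33) = (18 - 595) - 68 = -577 - 68 = -645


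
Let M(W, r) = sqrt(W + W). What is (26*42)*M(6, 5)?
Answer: 2184*sqrt(3) ≈ 3782.8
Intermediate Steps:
M(W, r) = sqrt(2)*sqrt(W) (M(W, r) = sqrt(2*W) = sqrt(2)*sqrt(W))
(26*42)*M(6, 5) = (26*42)*(sqrt(2)*sqrt(6)) = 1092*(2*sqrt(3)) = 2184*sqrt(3)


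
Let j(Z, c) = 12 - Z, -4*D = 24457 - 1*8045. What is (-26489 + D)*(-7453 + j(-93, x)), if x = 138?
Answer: 224790016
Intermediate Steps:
D = -4103 (D = -(24457 - 1*8045)/4 = -(24457 - 8045)/4 = -¼*16412 = -4103)
(-26489 + D)*(-7453 + j(-93, x)) = (-26489 - 4103)*(-7453 + (12 - 1*(-93))) = -30592*(-7453 + (12 + 93)) = -30592*(-7453 + 105) = -30592*(-7348) = 224790016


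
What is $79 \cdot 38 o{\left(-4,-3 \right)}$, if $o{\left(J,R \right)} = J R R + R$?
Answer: $-117078$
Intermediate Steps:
$o{\left(J,R \right)} = R + J R^{2}$ ($o{\left(J,R \right)} = J R^{2} + R = R + J R^{2}$)
$79 \cdot 38 o{\left(-4,-3 \right)} = 79 \cdot 38 \left(- 3 \left(1 - -12\right)\right) = 3002 \left(- 3 \left(1 + 12\right)\right) = 3002 \left(\left(-3\right) 13\right) = 3002 \left(-39\right) = -117078$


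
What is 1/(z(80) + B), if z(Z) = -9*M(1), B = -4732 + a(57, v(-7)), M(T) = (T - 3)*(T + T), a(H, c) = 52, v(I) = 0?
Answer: -1/4644 ≈ -0.00021533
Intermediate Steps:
M(T) = 2*T*(-3 + T) (M(T) = (-3 + T)*(2*T) = 2*T*(-3 + T))
B = -4680 (B = -4732 + 52 = -4680)
z(Z) = 36 (z(Z) = -18*(-3 + 1) = -18*(-2) = -9*(-4) = 36)
1/(z(80) + B) = 1/(36 - 4680) = 1/(-4644) = -1/4644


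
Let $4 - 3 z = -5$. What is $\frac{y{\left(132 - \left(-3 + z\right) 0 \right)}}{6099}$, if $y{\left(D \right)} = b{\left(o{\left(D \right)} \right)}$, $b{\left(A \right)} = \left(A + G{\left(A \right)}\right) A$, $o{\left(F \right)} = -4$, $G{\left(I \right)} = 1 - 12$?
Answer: $\frac{20}{2033} \approx 0.0098377$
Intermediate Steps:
$z = 3$ ($z = \frac{4}{3} - - \frac{5}{3} = \frac{4}{3} + \frac{5}{3} = 3$)
$G{\left(I \right)} = -11$ ($G{\left(I \right)} = 1 - 12 = -11$)
$b{\left(A \right)} = A \left(-11 + A\right)$ ($b{\left(A \right)} = \left(A - 11\right) A = \left(-11 + A\right) A = A \left(-11 + A\right)$)
$y{\left(D \right)} = 60$ ($y{\left(D \right)} = - 4 \left(-11 - 4\right) = \left(-4\right) \left(-15\right) = 60$)
$\frac{y{\left(132 - \left(-3 + z\right) 0 \right)}}{6099} = \frac{60}{6099} = 60 \cdot \frac{1}{6099} = \frac{20}{2033}$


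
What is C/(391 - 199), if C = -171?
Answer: -57/64 ≈ -0.89063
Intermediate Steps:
C/(391 - 199) = -171/(391 - 199) = -171/192 = -171*1/192 = -57/64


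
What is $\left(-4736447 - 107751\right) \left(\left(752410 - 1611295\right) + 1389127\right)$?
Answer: $-2568597235916$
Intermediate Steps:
$\left(-4736447 - 107751\right) \left(\left(752410 - 1611295\right) + 1389127\right) = - 4844198 \left(-858885 + 1389127\right) = \left(-4844198\right) 530242 = -2568597235916$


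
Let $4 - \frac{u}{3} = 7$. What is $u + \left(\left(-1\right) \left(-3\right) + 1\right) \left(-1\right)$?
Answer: $-13$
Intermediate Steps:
$u = -9$ ($u = 12 - 21 = -9$)
$u + \left(\left(-1\right) \left(-3\right) + 1\right) \left(-1\right) = -9 + \left(\left(-1\right) \left(-3\right) + 1\right) \left(-1\right) = -9 + \left(3 + 1\right) \left(-1\right) = -9 + 4 \left(-1\right) = -9 - 4 = -13$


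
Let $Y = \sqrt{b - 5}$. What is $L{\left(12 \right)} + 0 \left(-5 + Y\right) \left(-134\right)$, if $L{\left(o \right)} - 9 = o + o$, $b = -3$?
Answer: $33$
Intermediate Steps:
$L{\left(o \right)} = 9 + 2 o$ ($L{\left(o \right)} = 9 + \left(o + o\right) = 9 + 2 o$)
$Y = 2 i \sqrt{2}$ ($Y = \sqrt{-3 - 5} = \sqrt{-8} = 2 i \sqrt{2} \approx 2.8284 i$)
$L{\left(12 \right)} + 0 \left(-5 + Y\right) \left(-134\right) = \left(9 + 2 \cdot 12\right) + 0 \left(-5 + 2 i \sqrt{2}\right) \left(-134\right) = \left(9 + 24\right) + 0 \left(-134\right) = 33 + 0 = 33$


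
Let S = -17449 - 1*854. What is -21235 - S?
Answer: -2932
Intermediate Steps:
S = -18303 (S = -17449 - 854 = -18303)
-21235 - S = -21235 - 1*(-18303) = -21235 + 18303 = -2932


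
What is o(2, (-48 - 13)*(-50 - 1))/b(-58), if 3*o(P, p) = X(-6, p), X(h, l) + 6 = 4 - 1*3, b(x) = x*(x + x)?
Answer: -5/20184 ≈ -0.00024772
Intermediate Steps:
b(x) = 2*x**2 (b(x) = x*(2*x) = 2*x**2)
X(h, l) = -5 (X(h, l) = -6 + (4 - 1*3) = -6 + (4 - 3) = -6 + 1 = -5)
o(P, p) = -5/3 (o(P, p) = (1/3)*(-5) = -5/3)
o(2, (-48 - 13)*(-50 - 1))/b(-58) = -5/(3*(2*(-58)**2)) = -5/(3*(2*3364)) = -5/3/6728 = -5/3*1/6728 = -5/20184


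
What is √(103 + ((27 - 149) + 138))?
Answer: √119 ≈ 10.909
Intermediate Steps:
√(103 + ((27 - 149) + 138)) = √(103 + (-122 + 138)) = √(103 + 16) = √119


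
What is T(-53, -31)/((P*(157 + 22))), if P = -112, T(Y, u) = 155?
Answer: -155/20048 ≈ -0.0077314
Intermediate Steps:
T(-53, -31)/((P*(157 + 22))) = 155/((-112*(157 + 22))) = 155/((-112*179)) = 155/(-20048) = 155*(-1/20048) = -155/20048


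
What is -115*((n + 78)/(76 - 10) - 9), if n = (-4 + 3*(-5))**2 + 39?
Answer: 6670/33 ≈ 202.12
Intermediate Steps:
n = 400 (n = (-4 - 15)**2 + 39 = (-19)**2 + 39 = 361 + 39 = 400)
-115*((n + 78)/(76 - 10) - 9) = -115*((400 + 78)/(76 - 10) - 9) = -115*(478/66 - 9) = -115*(478*(1/66) - 9) = -115*(239/33 - 9) = -115*(-58/33) = 6670/33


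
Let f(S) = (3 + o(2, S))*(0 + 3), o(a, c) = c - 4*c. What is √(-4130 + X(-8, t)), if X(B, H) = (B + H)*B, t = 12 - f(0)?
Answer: I*√4090 ≈ 63.953*I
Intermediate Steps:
o(a, c) = -3*c
f(S) = 9 - 9*S (f(S) = (3 - 3*S)*(0 + 3) = (3 - 3*S)*3 = 9 - 9*S)
t = 3 (t = 12 - (9 - 9*0) = 12 - (9 + 0) = 12 - 1*9 = 12 - 9 = 3)
X(B, H) = B*(B + H)
√(-4130 + X(-8, t)) = √(-4130 - 8*(-8 + 3)) = √(-4130 - 8*(-5)) = √(-4130 + 40) = √(-4090) = I*√4090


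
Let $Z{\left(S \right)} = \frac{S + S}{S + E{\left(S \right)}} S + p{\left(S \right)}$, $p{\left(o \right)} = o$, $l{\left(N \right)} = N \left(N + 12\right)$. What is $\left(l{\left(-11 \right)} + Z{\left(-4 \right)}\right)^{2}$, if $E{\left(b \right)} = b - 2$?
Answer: $\frac{8281}{25} \approx 331.24$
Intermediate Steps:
$l{\left(N \right)} = N \left(12 + N\right)$
$E{\left(b \right)} = -2 + b$
$Z{\left(S \right)} = S + \frac{2 S^{2}}{-2 + 2 S}$ ($Z{\left(S \right)} = \frac{S + S}{S + \left(-2 + S\right)} S + S = \frac{2 S}{-2 + 2 S} S + S = \frac{2 S^{2}}{-2 + 2 S} + S = S + \frac{2 S^{2}}{-2 + 2 S}$)
$\left(l{\left(-11 \right)} + Z{\left(-4 \right)}\right)^{2} = \left(- 11 \left(12 - 11\right) - \frac{4 \left(-1 + 2 \left(-4\right)\right)}{-1 - 4}\right)^{2} = \left(\left(-11\right) 1 - \frac{4 \left(-1 - 8\right)}{-5}\right)^{2} = \left(-11 - \left(- \frac{4}{5}\right) \left(-9\right)\right)^{2} = \left(-11 - \frac{36}{5}\right)^{2} = \left(- \frac{91}{5}\right)^{2} = \frac{8281}{25}$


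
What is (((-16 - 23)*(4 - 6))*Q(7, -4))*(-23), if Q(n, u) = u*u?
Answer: -28704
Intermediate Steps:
Q(n, u) = u**2
(((-16 - 23)*(4 - 6))*Q(7, -4))*(-23) = (((-16 - 23)*(4 - 6))*(-4)**2)*(-23) = (-39*(-2)*16)*(-23) = (78*16)*(-23) = 1248*(-23) = -28704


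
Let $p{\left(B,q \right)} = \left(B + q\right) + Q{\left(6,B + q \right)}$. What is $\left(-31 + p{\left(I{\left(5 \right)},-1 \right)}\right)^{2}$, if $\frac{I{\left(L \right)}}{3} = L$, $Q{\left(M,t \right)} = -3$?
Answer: $400$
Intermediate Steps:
$I{\left(L \right)} = 3 L$
$p{\left(B,q \right)} = -3 + B + q$ ($p{\left(B,q \right)} = \left(B + q\right) - 3 = -3 + B + q$)
$\left(-31 + p{\left(I{\left(5 \right)},-1 \right)}\right)^{2} = \left(-31 - -11\right)^{2} = \left(-31 + 11\right)^{2} = \left(-20\right)^{2} = 400$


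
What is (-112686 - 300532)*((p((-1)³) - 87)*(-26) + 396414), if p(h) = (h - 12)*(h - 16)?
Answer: -162365748740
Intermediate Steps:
p(h) = (-16 + h)*(-12 + h) (p(h) = (-12 + h)*(-16 + h) = (-16 + h)*(-12 + h))
(-112686 - 300532)*((p((-1)³) - 87)*(-26) + 396414) = (-112686 - 300532)*(((192 + ((-1)³)² - 28*(-1)³) - 87)*(-26) + 396414) = -413218*(((192 + (-1)² - 28*(-1)) - 87)*(-26) + 396414) = -413218*(((192 + 1 + 28) - 87)*(-26) + 396414) = -413218*((221 - 87)*(-26) + 396414) = -413218*(134*(-26) + 396414) = -413218*(-3484 + 396414) = -413218*392930 = -162365748740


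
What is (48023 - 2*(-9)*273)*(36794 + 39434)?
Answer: 4035281636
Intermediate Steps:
(48023 - 2*(-9)*273)*(36794 + 39434) = (48023 + 18*273)*76228 = (48023 + 4914)*76228 = 52937*76228 = 4035281636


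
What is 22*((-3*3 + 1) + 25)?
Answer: 374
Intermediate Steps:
22*((-3*3 + 1) + 25) = 22*((-9 + 1) + 25) = 22*(-8 + 25) = 22*17 = 374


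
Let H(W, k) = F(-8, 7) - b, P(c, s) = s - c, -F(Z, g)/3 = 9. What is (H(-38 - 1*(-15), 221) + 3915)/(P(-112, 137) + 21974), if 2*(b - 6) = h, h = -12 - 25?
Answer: 7801/44446 ≈ 0.17552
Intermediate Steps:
F(Z, g) = -27 (F(Z, g) = -3*9 = -27)
h = -37
b = -25/2 (b = 6 + (½)*(-37) = 6 - 37/2 = -25/2 ≈ -12.500)
H(W, k) = -29/2 (H(W, k) = -27 - 1*(-25/2) = -27 + 25/2 = -29/2)
(H(-38 - 1*(-15), 221) + 3915)/(P(-112, 137) + 21974) = (-29/2 + 3915)/((137 - 1*(-112)) + 21974) = 7801/(2*((137 + 112) + 21974)) = 7801/(2*(249 + 21974)) = (7801/2)/22223 = (7801/2)*(1/22223) = 7801/44446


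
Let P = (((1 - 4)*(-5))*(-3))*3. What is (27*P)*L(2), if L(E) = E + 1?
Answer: -10935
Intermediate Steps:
L(E) = 1 + E
P = -135 (P = (-3*(-5)*(-3))*3 = (15*(-3))*3 = -45*3 = -135)
(27*P)*L(2) = (27*(-135))*(1 + 2) = -3645*3 = -10935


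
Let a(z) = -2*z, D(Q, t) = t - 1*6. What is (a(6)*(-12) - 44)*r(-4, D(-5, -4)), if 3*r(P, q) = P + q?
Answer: -1400/3 ≈ -466.67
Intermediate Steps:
D(Q, t) = -6 + t (D(Q, t) = t - 6 = -6 + t)
r(P, q) = P/3 + q/3 (r(P, q) = (P + q)/3 = P/3 + q/3)
(a(6)*(-12) - 44)*r(-4, D(-5, -4)) = (-2*6*(-12) - 44)*((⅓)*(-4) + (-6 - 4)/3) = (-12*(-12) - 44)*(-4/3 + (⅓)*(-10)) = (144 - 44)*(-4/3 - 10/3) = 100*(-14/3) = -1400/3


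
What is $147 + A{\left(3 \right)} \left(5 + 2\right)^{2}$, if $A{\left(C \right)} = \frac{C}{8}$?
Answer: $\frac{1323}{8} \approx 165.38$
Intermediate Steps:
$A{\left(C \right)} = \frac{C}{8}$ ($A{\left(C \right)} = C \frac{1}{8} = \frac{C}{8}$)
$147 + A{\left(3 \right)} \left(5 + 2\right)^{2} = 147 + \frac{1}{8} \cdot 3 \left(5 + 2\right)^{2} = 147 + \frac{3 \cdot 7^{2}}{8} = 147 + \frac{3}{8} \cdot 49 = 147 + \frac{147}{8} = \frac{1323}{8}$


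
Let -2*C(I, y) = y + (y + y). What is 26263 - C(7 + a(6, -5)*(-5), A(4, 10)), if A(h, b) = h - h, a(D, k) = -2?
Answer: 26263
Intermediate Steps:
A(h, b) = 0
C(I, y) = -3*y/2 (C(I, y) = -(y + (y + y))/2 = -(y + 2*y)/2 = -3*y/2)
26263 - C(7 + a(6, -5)*(-5), A(4, 10)) = 26263 - (-3)*0/2 = 26263 - 1*0 = 26263 + 0 = 26263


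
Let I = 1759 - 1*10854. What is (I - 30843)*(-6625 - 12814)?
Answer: 776354782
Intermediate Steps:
I = -9095 (I = 1759 - 10854 = -9095)
(I - 30843)*(-6625 - 12814) = (-9095 - 30843)*(-6625 - 12814) = -39938*(-19439) = 776354782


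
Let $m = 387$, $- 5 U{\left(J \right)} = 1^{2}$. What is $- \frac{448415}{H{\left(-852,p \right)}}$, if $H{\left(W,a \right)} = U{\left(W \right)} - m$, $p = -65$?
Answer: $\frac{203825}{176} \approx 1158.1$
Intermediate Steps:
$U{\left(J \right)} = - \frac{1}{5}$ ($U{\left(J \right)} = - \frac{1^{2}}{5} = \left(- \frac{1}{5}\right) 1 = - \frac{1}{5}$)
$H{\left(W,a \right)} = - \frac{1936}{5}$ ($H{\left(W,a \right)} = - \frac{1}{5} - 387 = - \frac{1936}{5}$)
$- \frac{448415}{H{\left(-852,p \right)}} = - \frac{448415}{- \frac{1936}{5}} = \left(-448415\right) \left(- \frac{5}{1936}\right) = \frac{203825}{176}$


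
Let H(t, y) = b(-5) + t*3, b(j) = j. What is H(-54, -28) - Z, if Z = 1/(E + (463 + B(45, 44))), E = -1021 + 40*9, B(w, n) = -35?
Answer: -38910/233 ≈ -167.00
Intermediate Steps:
E = -661 (E = -1021 + 360 = -661)
Z = -1/233 (Z = 1/(-661 + (463 - 35)) = 1/(-661 + 428) = 1/(-233) = -1/233 ≈ -0.0042918)
H(t, y) = -5 + 3*t (H(t, y) = -5 + t*3 = -5 + 3*t)
H(-54, -28) - Z = (-5 + 3*(-54)) - 1*(-1/233) = (-5 - 162) + 1/233 = -167 + 1/233 = -38910/233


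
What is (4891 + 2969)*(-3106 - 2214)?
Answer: -41815200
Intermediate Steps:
(4891 + 2969)*(-3106 - 2214) = 7860*(-5320) = -41815200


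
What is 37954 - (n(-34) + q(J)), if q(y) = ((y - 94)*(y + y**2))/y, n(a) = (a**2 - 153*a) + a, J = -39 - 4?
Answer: 25876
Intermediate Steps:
J = -43
n(a) = a**2 - 152*a
q(y) = (-94 + y)*(y + y**2)/y (q(y) = ((-94 + y)*(y + y**2))/y = (-94 + y)*(y + y**2)/y)
37954 - (n(-34) + q(J)) = 37954 - (-34*(-152 - 34) + (-94 + (-43)**2 - 93*(-43))) = 37954 - (-34*(-186) + (-94 + 1849 + 3999)) = 37954 - (6324 + 5754) = 37954 - 1*12078 = 37954 - 12078 = 25876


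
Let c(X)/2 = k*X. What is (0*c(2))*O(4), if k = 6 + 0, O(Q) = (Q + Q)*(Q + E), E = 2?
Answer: 0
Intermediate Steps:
O(Q) = 2*Q*(2 + Q) (O(Q) = (Q + Q)*(Q + 2) = (2*Q)*(2 + Q) = 2*Q*(2 + Q))
k = 6
c(X) = 12*X (c(X) = 2*(6*X) = 12*X)
(0*c(2))*O(4) = (0*(12*2))*(2*4*(2 + 4)) = (0*24)*(2*4*6) = 0*48 = 0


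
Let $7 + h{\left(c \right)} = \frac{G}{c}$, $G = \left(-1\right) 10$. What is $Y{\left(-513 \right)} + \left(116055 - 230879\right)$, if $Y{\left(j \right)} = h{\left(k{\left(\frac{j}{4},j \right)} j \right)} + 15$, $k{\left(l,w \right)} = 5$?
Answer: $- \frac{58900606}{513} \approx -1.1482 \cdot 10^{5}$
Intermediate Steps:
$G = -10$
$h{\left(c \right)} = -7 - \frac{10}{c}$
$Y{\left(j \right)} = 8 - \frac{2}{j}$ ($Y{\left(j \right)} = \left(-7 - \frac{10}{5 j}\right) + 15 = \left(-7 - 10 \frac{1}{5 j}\right) + 15 = \left(-7 - \frac{2}{j}\right) + 15 = 8 - \frac{2}{j}$)
$Y{\left(-513 \right)} + \left(116055 - 230879\right) = \left(8 - \frac{2}{-513}\right) + \left(116055 - 230879\right) = \left(8 - - \frac{2}{513}\right) + \left(116055 - 230879\right) = \left(8 + \frac{2}{513}\right) - 114824 = \frac{4106}{513} - 114824 = - \frac{58900606}{513}$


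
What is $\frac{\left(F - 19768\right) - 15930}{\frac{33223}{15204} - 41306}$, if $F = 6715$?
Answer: $\frac{440657532}{627983201} \approx 0.7017$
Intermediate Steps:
$\frac{\left(F - 19768\right) - 15930}{\frac{33223}{15204} - 41306} = \frac{\left(6715 - 19768\right) - 15930}{\frac{33223}{15204} - 41306} = \frac{-13053 - 15930}{33223 \cdot \frac{1}{15204} - 41306} = - \frac{28983}{\frac{33223}{15204} - 41306} = - \frac{28983}{- \frac{627983201}{15204}} = \left(-28983\right) \left(- \frac{15204}{627983201}\right) = \frac{440657532}{627983201}$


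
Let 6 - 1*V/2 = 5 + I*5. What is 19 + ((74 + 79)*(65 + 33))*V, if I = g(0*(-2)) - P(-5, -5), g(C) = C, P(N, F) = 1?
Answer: 179947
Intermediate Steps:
I = -1 (I = 0*(-2) - 1*1 = 0 - 1 = -1)
V = 12 (V = 12 - 2*(5 - 1*5) = 12 - 2*(5 - 5) = 12 - 2*0 = 12 + 0 = 12)
19 + ((74 + 79)*(65 + 33))*V = 19 + ((74 + 79)*(65 + 33))*12 = 19 + (153*98)*12 = 19 + 14994*12 = 19 + 179928 = 179947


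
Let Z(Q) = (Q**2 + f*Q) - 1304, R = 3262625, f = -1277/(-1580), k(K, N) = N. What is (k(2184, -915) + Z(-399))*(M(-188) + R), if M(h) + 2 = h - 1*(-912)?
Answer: 807750296877839/1580 ≈ 5.1123e+11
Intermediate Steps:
f = 1277/1580 (f = -1277*(-1/1580) = 1277/1580 ≈ 0.80823)
M(h) = 910 + h (M(h) = -2 + (h - 1*(-912)) = -2 + (h + 912) = -2 + (912 + h) = 910 + h)
Z(Q) = -1304 + Q**2 + 1277*Q/1580 (Z(Q) = (Q**2 + 1277*Q/1580) - 1304 = -1304 + Q**2 + 1277*Q/1580)
(k(2184, -915) + Z(-399))*(M(-188) + R) = (-915 + (-1304 + (-399)**2 + (1277/1580)*(-399)))*((910 - 188) + 3262625) = (-915 + (-1304 + 159201 - 509523/1580))*(722 + 3262625) = (-915 + 248967737/1580)*3263347 = (247522037/1580)*3263347 = 807750296877839/1580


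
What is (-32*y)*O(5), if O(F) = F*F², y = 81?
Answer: -324000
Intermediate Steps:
O(F) = F³
(-32*y)*O(5) = -32*81*5³ = -2592*125 = -324000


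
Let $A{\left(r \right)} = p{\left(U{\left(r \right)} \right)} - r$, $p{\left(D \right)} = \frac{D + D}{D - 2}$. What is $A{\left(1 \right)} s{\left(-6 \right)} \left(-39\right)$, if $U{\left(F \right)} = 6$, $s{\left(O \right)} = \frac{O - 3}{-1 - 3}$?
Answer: $- \frac{351}{2} \approx -175.5$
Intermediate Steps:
$s{\left(O \right)} = \frac{3}{4} - \frac{O}{4}$ ($s{\left(O \right)} = \frac{-3 + O}{-4} = \left(-3 + O\right) \left(- \frac{1}{4}\right) = \frac{3}{4} - \frac{O}{4}$)
$p{\left(D \right)} = \frac{2 D}{-2 + D}$
$A{\left(r \right)} = 3 - r$ ($A{\left(r \right)} = 2 \cdot 6 \frac{1}{-2 + 6} - r = 2 \cdot 6 \cdot \frac{1}{4} - r = 3 - r$)
$A{\left(1 \right)} s{\left(-6 \right)} \left(-39\right) = \left(3 - 1\right) \left(\frac{3}{4} - - \frac{3}{2}\right) \left(-39\right) = \left(3 - 1\right) \left(\frac{3}{4} + \frac{3}{2}\right) \left(-39\right) = 2 \cdot \frac{9}{4} \left(-39\right) = \frac{9}{2} \left(-39\right) = - \frac{351}{2}$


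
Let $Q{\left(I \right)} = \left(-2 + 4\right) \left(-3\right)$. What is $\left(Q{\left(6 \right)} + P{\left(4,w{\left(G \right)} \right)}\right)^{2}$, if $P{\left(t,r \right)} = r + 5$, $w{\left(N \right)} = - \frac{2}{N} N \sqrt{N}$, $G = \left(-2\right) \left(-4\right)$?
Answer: $33 + 8 \sqrt{2} \approx 44.314$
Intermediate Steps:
$G = 8$
$Q{\left(I \right)} = -6$ ($Q{\left(I \right)} = 2 \left(-3\right) = -6$)
$w{\left(N \right)} = - 2 \sqrt{N}$
$P{\left(t,r \right)} = 5 + r$
$\left(Q{\left(6 \right)} + P{\left(4,w{\left(G \right)} \right)}\right)^{2} = \left(-6 + \left(5 - 2 \sqrt{8}\right)\right)^{2} = \left(-6 + \left(5 - 2 \cdot 2 \sqrt{2}\right)\right)^{2} = \left(-6 + \left(5 - 4 \sqrt{2}\right)\right)^{2} = \left(-1 - 4 \sqrt{2}\right)^{2}$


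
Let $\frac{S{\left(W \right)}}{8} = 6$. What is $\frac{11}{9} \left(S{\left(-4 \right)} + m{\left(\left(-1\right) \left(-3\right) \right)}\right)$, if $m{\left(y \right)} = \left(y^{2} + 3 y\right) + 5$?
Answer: $\frac{781}{9} \approx 86.778$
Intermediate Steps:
$m{\left(y \right)} = 5 + y^{2} + 3 y$
$S{\left(W \right)} = 48$ ($S{\left(W \right)} = 8 \cdot 6 = 48$)
$\frac{11}{9} \left(S{\left(-4 \right)} + m{\left(\left(-1\right) \left(-3\right) \right)}\right) = \frac{11}{9} \left(48 + \left(5 + \left(\left(-1\right) \left(-3\right)\right)^{2} + 3 \left(\left(-1\right) \left(-3\right)\right)\right)\right) = 11 \cdot \frac{1}{9} \left(48 + \left(5 + 3^{2} + 3 \cdot 3\right)\right) = \frac{11 \left(48 + \left(5 + 9 + 9\right)\right)}{9} = \frac{11 \left(48 + 23\right)}{9} = \frac{11}{9} \cdot 71 = \frac{781}{9}$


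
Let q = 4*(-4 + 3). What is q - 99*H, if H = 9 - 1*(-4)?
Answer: -1291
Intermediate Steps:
H = 13 (H = 9 + 4 = 13)
q = -4 (q = 4*(-1) = -4)
q - 99*H = -4 - 99*13 = -4 - 1287 = -1291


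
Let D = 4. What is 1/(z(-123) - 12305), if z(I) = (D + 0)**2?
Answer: -1/12289 ≈ -8.1374e-5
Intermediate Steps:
z(I) = 16 (z(I) = (4 + 0)**2 = 4**2 = 16)
1/(z(-123) - 12305) = 1/(16 - 12305) = 1/(-12289) = -1/12289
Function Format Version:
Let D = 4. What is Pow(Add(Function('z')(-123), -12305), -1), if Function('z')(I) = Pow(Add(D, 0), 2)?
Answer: Rational(-1, 12289) ≈ -8.1374e-5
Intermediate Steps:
Function('z')(I) = 16 (Function('z')(I) = Pow(Add(4, 0), 2) = Pow(4, 2) = 16)
Pow(Add(Function('z')(-123), -12305), -1) = Pow(Add(16, -12305), -1) = Pow(-12289, -1) = Rational(-1, 12289)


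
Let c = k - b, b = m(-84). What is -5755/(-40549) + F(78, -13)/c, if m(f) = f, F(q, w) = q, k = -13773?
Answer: 1938907/14232699 ≈ 0.13623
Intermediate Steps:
b = -84
c = -13689 (c = -13773 - 1*(-84) = -13773 + 84 = -13689)
-5755/(-40549) + F(78, -13)/c = -5755/(-40549) + 78/(-13689) = -5755*(-1/40549) + 78*(-1/13689) = 5755/40549 - 2/351 = 1938907/14232699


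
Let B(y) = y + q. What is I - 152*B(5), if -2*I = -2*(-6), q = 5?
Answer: -1526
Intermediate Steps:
B(y) = 5 + y (B(y) = y + 5 = 5 + y)
I = -6 (I = -(-1)*(-6) = -½*12 = -6)
I - 152*B(5) = -6 - 152*(5 + 5) = -6 - 152*10 = -6 - 1520 = -1526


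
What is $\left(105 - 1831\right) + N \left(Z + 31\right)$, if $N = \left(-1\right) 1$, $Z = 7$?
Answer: $-1764$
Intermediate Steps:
$N = -1$
$\left(105 - 1831\right) + N \left(Z + 31\right) = \left(105 - 1831\right) - \left(7 + 31\right) = \left(105 - 1831\right) - 38 = -1726 - 38 = -1764$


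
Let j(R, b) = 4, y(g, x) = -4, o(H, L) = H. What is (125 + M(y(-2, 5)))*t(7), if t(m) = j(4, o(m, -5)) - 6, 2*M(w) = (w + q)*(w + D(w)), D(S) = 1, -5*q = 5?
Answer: -265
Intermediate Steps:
q = -1 (q = -1/5*5 = -1)
M(w) = (1 + w)*(-1 + w)/2 (M(w) = ((w - 1)*(w + 1))/2 = ((-1 + w)*(1 + w))/2 = ((1 + w)*(-1 + w))/2 = (1 + w)*(-1 + w)/2)
t(m) = -2 (t(m) = 4 - 6 = -2)
(125 + M(y(-2, 5)))*t(7) = (125 + (-1/2 + (1/2)*(-4)**2))*(-2) = (125 + (-1/2 + (1/2)*16))*(-2) = (125 + (-1/2 + 8))*(-2) = (125 + 15/2)*(-2) = (265/2)*(-2) = -265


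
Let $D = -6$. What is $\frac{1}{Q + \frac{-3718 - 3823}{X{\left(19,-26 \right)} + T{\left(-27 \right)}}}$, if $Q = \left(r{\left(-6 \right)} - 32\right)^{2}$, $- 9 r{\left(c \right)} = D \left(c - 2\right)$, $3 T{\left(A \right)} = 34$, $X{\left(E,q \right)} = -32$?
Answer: $\frac{558}{981335} \approx 0.00056861$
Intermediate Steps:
$T{\left(A \right)} = \frac{34}{3}$ ($T{\left(A \right)} = \frac{1}{3} \cdot 34 = \frac{34}{3}$)
$r{\left(c \right)} = - \frac{4}{3} + \frac{2 c}{3}$ ($r{\left(c \right)} = - \frac{\left(-6\right) \left(c - 2\right)}{9} = - \frac{\left(-6\right) \left(-2 + c\right)}{9} = - \frac{12 - 6 c}{9} = - \frac{4}{3} + \frac{2 c}{3}$)
$Q = \frac{12544}{9}$ ($Q = \left(\left(- \frac{4}{3} + \frac{2}{3} \left(-6\right)\right) - 32\right)^{2} = \left(\left(- \frac{4}{3} - 4\right) - 32\right)^{2} = \left(- \frac{16}{3} - 32\right)^{2} = \left(- \frac{112}{3}\right)^{2} = \frac{12544}{9} \approx 1393.8$)
$\frac{1}{Q + \frac{-3718 - 3823}{X{\left(19,-26 \right)} + T{\left(-27 \right)}}} = \frac{1}{\frac{12544}{9} + \frac{-3718 - 3823}{-32 + \frac{34}{3}}} = \frac{1}{\frac{12544}{9} - \frac{7541}{- \frac{62}{3}}} = \frac{1}{\frac{12544}{9} - - \frac{22623}{62}} = \frac{1}{\frac{12544}{9} + \frac{22623}{62}} = \frac{1}{\frac{981335}{558}} = \frac{558}{981335}$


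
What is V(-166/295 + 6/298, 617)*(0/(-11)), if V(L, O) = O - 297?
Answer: 0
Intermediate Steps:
V(L, O) = -297 + O
V(-166/295 + 6/298, 617)*(0/(-11)) = (-297 + 617)*(0/(-11)) = 320*(0*(-1/11)) = 320*0 = 0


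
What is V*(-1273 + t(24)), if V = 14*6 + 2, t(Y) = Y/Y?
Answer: -109392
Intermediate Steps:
t(Y) = 1
V = 86 (V = 84 + 2 = 86)
V*(-1273 + t(24)) = 86*(-1273 + 1) = 86*(-1272) = -109392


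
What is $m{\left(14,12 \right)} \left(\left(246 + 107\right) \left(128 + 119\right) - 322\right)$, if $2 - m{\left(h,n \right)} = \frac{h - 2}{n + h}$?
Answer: $\frac{1737380}{13} \approx 1.3364 \cdot 10^{5}$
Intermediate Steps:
$m{\left(h,n \right)} = 2 - \frac{-2 + h}{h + n}$ ($m{\left(h,n \right)} = 2 - \frac{h - 2}{n + h} = 2 - \frac{-2 + h}{h + n}$)
$m{\left(14,12 \right)} \left(\left(246 + 107\right) \left(128 + 119\right) - 322\right) = \frac{2 + 14 + 2 \cdot 12}{14 + 12} \left(\left(246 + 107\right) \left(128 + 119\right) - 322\right) = \frac{2 + 14 + 24}{26} \left(353 \cdot 247 - 322\right) = \frac{1}{26} \cdot 40 \left(87191 - 322\right) = \frac{20}{13} \cdot 86869 = \frac{1737380}{13}$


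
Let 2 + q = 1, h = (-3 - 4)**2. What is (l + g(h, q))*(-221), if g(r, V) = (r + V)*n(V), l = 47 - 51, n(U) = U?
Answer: 11492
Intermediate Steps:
h = 49 (h = (-7)**2 = 49)
l = -4
q = -1 (q = -2 + 1 = -1)
g(r, V) = V*(V + r) (g(r, V) = (r + V)*V = (V + r)*V = V*(V + r))
(l + g(h, q))*(-221) = (-4 - (-1 + 49))*(-221) = (-4 - 1*48)*(-221) = (-4 - 48)*(-221) = -52*(-221) = 11492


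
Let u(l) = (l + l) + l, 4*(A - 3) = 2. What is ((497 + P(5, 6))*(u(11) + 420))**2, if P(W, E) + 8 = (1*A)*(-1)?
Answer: 193479458769/4 ≈ 4.8370e+10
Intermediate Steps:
A = 7/2 (A = 3 + (1/4)*2 = 3 + 1/2 = 7/2 ≈ 3.5000)
P(W, E) = -23/2 (P(W, E) = -8 + (1*(7/2))*(-1) = -8 + (7/2)*(-1) = -8 - 7/2 = -23/2)
u(l) = 3*l (u(l) = 2*l + l = 3*l)
((497 + P(5, 6))*(u(11) + 420))**2 = ((497 - 23/2)*(3*11 + 420))**2 = (971*(33 + 420)/2)**2 = ((971/2)*453)**2 = (439863/2)**2 = 193479458769/4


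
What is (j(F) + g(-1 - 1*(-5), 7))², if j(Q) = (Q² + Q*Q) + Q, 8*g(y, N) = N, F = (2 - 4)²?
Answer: 87025/64 ≈ 1359.8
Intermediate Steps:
F = 4 (F = (-2)² = 4)
g(y, N) = N/8
j(Q) = Q + 2*Q² (j(Q) = (Q² + Q²) + Q = 2*Q² + Q = Q + 2*Q²)
(j(F) + g(-1 - 1*(-5), 7))² = (4*(1 + 2*4) + (⅛)*7)² = (4*(1 + 8) + 7/8)² = (4*9 + 7/8)² = (36 + 7/8)² = (295/8)² = 87025/64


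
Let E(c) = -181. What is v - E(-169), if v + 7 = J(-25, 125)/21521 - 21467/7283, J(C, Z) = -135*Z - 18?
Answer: 26687292056/156737443 ≈ 170.27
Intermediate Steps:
J(C, Z) = -18 - 135*Z
v = -1682185127/156737443 (v = -7 + ((-18 - 135*125)/21521 - 21467/7283) = -7 + ((-18 - 16875)*(1/21521) - 21467*1/7283) = -7 + (-16893*1/21521 - 21467/7283) = -7 + (-16893/21521 - 21467/7283) = -7 - 585023026/156737443 = -1682185127/156737443 ≈ -10.732)
v - E(-169) = -1682185127/156737443 - 1*(-181) = -1682185127/156737443 + 181 = 26687292056/156737443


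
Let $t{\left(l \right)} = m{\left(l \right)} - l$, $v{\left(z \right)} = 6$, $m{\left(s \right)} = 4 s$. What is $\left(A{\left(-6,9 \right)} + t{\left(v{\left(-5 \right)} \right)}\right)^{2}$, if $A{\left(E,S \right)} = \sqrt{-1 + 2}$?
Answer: $361$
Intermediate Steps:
$t{\left(l \right)} = 3 l$ ($t{\left(l \right)} = 4 l - l = 3 l$)
$A{\left(E,S \right)} = 1$ ($A{\left(E,S \right)} = \sqrt{1} = 1$)
$\left(A{\left(-6,9 \right)} + t{\left(v{\left(-5 \right)} \right)}\right)^{2} = \left(1 + 3 \cdot 6\right)^{2} = \left(1 + 18\right)^{2} = 19^{2} = 361$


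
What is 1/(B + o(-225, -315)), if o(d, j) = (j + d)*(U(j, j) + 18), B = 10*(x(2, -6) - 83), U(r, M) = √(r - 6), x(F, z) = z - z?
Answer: I/(10*(-1055*I + 54*√321)) ≈ -5.1487e-5 + 4.7216e-5*I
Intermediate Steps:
x(F, z) = 0
U(r, M) = √(-6 + r)
B = -830 (B = 10*(0 - 83) = 10*(-83) = -830)
o(d, j) = (18 + √(-6 + j))*(d + j) (o(d, j) = (j + d)*(√(-6 + j) + 18) = (d + j)*(18 + √(-6 + j)) = (18 + √(-6 + j))*(d + j))
1/(B + o(-225, -315)) = 1/(-830 + (18*(-225) + 18*(-315) - 225*√(-6 - 315) - 315*√(-6 - 315))) = 1/(-830 + (-4050 - 5670 - 225*I*√321 - 315*I*√321)) = 1/(-830 + (-9720 - 540*I*√321)) = 1/(-10550 - 540*I*√321)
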